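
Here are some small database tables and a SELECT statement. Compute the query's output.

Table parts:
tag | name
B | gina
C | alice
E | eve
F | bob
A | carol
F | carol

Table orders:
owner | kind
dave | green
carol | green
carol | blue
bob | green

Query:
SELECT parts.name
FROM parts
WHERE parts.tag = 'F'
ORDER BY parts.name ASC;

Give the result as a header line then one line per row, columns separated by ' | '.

== RESULT ==
parts.name
bob
carol

Derivation:
After WHERE (2 rows):
parts.tag | parts.name
F | bob
F | carol
After SELECT (2 rows):
parts.name
bob
carol
After ORDER BY (2 rows):
parts.name
bob
carol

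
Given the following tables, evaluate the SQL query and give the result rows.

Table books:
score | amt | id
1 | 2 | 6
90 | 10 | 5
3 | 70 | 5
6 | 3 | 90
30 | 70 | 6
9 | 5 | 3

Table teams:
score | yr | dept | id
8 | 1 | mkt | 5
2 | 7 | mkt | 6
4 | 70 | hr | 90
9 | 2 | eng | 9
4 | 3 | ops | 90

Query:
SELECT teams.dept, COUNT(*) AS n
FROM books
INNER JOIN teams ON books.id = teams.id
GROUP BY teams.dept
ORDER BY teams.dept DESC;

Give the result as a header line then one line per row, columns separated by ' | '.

After JOIN teams (6 rows):
books.score | books.amt | books.id | teams.score | teams.yr | teams.dept | teams.id
1 | 2 | 6 | 2 | 7 | mkt | 6
90 | 10 | 5 | 8 | 1 | mkt | 5
3 | 70 | 5 | 8 | 1 | mkt | 5
6 | 3 | 90 | 4 | 70 | hr | 90
6 | 3 | 90 | 4 | 3 | ops | 90
30 | 70 | 6 | 2 | 7 | mkt | 6
After GROUP BY (3 rows):
teams.dept | n
mkt | 4
hr | 1
ops | 1
After ORDER BY (3 rows):
teams.dept | n
ops | 1
mkt | 4
hr | 1

== RESULT ==
teams.dept | n
ops | 1
mkt | 4
hr | 1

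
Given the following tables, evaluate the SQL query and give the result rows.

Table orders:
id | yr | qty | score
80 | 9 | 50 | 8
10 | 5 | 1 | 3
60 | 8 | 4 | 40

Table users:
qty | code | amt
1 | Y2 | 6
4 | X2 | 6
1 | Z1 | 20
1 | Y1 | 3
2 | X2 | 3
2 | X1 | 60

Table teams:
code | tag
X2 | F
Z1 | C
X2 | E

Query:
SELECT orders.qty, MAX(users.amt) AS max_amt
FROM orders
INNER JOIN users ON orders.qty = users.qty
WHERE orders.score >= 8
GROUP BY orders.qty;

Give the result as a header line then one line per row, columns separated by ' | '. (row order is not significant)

After JOIN users (4 rows):
orders.id | orders.yr | orders.qty | orders.score | users.qty | users.code | users.amt
10 | 5 | 1 | 3 | 1 | Y2 | 6
10 | 5 | 1 | 3 | 1 | Z1 | 20
10 | 5 | 1 | 3 | 1 | Y1 | 3
60 | 8 | 4 | 40 | 4 | X2 | 6
After WHERE (1 rows):
orders.id | orders.yr | orders.qty | orders.score | users.qty | users.code | users.amt
60 | 8 | 4 | 40 | 4 | X2 | 6
After GROUP BY (1 rows):
orders.qty | max_amt
4 | 6

== RESULT ==
orders.qty | max_amt
4 | 6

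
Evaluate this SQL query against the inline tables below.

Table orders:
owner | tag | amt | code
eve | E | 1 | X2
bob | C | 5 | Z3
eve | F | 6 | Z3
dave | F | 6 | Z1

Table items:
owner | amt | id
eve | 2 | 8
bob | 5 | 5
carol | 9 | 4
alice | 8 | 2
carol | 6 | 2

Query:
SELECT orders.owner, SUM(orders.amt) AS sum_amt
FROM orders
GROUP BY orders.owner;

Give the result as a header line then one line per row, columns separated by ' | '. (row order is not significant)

After GROUP BY (3 rows):
orders.owner | sum_amt
eve | 7
bob | 5
dave | 6

== RESULT ==
orders.owner | sum_amt
eve | 7
bob | 5
dave | 6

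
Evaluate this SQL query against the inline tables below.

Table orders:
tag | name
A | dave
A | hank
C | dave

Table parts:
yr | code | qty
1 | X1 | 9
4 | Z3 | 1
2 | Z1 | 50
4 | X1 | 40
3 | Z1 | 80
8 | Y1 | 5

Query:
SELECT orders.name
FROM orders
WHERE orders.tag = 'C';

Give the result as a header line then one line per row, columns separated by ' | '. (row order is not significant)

After WHERE (1 rows):
orders.tag | orders.name
C | dave
After SELECT (1 rows):
orders.name
dave

== RESULT ==
orders.name
dave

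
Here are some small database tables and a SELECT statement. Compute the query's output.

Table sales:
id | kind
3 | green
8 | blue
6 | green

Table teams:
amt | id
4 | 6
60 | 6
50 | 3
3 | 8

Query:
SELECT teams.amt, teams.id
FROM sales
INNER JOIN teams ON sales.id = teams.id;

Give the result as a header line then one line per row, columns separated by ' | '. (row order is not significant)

After JOIN teams (4 rows):
sales.id | sales.kind | teams.amt | teams.id
3 | green | 50 | 3
8 | blue | 3 | 8
6 | green | 4 | 6
6 | green | 60 | 6
After SELECT (4 rows):
teams.amt | teams.id
50 | 3
3 | 8
4 | 6
60 | 6

== RESULT ==
teams.amt | teams.id
50 | 3
3 | 8
4 | 6
60 | 6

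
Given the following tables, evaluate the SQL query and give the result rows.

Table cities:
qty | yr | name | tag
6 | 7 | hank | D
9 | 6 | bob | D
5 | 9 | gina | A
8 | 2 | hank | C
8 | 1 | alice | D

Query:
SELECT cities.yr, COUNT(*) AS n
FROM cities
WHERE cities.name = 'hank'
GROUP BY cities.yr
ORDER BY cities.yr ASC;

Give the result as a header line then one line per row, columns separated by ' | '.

After WHERE (2 rows):
cities.qty | cities.yr | cities.name | cities.tag
6 | 7 | hank | D
8 | 2 | hank | C
After GROUP BY (2 rows):
cities.yr | n
7 | 1
2 | 1
After ORDER BY (2 rows):
cities.yr | n
2 | 1
7 | 1

== RESULT ==
cities.yr | n
2 | 1
7 | 1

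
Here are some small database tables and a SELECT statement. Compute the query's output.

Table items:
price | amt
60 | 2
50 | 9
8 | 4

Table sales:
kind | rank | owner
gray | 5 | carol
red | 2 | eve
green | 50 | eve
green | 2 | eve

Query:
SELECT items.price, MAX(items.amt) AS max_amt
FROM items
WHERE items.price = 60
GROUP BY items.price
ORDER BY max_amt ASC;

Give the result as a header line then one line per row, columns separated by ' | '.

After WHERE (1 rows):
items.price | items.amt
60 | 2
After GROUP BY (1 rows):
items.price | max_amt
60 | 2
After ORDER BY (1 rows):
items.price | max_amt
60 | 2

== RESULT ==
items.price | max_amt
60 | 2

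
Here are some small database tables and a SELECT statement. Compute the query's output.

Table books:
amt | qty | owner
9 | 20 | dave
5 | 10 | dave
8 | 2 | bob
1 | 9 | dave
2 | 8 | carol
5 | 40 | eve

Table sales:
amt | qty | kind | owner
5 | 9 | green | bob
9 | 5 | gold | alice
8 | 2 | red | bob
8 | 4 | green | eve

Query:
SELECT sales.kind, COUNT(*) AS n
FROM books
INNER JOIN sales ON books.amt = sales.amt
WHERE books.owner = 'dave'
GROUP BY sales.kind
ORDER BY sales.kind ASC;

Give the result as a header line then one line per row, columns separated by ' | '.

After JOIN sales (5 rows):
books.amt | books.qty | books.owner | sales.amt | sales.qty | sales.kind | sales.owner
9 | 20 | dave | 9 | 5 | gold | alice
5 | 10 | dave | 5 | 9 | green | bob
8 | 2 | bob | 8 | 2 | red | bob
8 | 2 | bob | 8 | 4 | green | eve
5 | 40 | eve | 5 | 9 | green | bob
After WHERE (2 rows):
books.amt | books.qty | books.owner | sales.amt | sales.qty | sales.kind | sales.owner
9 | 20 | dave | 9 | 5 | gold | alice
5 | 10 | dave | 5 | 9 | green | bob
After GROUP BY (2 rows):
sales.kind | n
gold | 1
green | 1
After ORDER BY (2 rows):
sales.kind | n
gold | 1
green | 1

== RESULT ==
sales.kind | n
gold | 1
green | 1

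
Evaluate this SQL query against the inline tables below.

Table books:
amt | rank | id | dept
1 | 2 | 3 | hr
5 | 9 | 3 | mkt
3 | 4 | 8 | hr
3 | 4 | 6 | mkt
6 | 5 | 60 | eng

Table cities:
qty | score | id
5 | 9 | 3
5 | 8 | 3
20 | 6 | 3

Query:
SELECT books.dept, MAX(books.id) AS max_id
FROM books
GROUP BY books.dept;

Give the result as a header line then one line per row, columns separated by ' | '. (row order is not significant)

== RESULT ==
books.dept | max_id
hr | 8
mkt | 6
eng | 60

Derivation:
After GROUP BY (3 rows):
books.dept | max_id
hr | 8
mkt | 6
eng | 60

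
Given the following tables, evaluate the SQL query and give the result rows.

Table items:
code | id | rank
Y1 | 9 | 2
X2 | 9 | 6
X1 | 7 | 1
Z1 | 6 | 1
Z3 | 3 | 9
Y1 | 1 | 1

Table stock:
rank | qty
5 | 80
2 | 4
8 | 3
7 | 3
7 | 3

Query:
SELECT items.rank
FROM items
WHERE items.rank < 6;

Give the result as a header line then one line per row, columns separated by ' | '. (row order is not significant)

== RESULT ==
items.rank
2
1
1
1

Derivation:
After WHERE (4 rows):
items.code | items.id | items.rank
Y1 | 9 | 2
X1 | 7 | 1
Z1 | 6 | 1
Y1 | 1 | 1
After SELECT (4 rows):
items.rank
2
1
1
1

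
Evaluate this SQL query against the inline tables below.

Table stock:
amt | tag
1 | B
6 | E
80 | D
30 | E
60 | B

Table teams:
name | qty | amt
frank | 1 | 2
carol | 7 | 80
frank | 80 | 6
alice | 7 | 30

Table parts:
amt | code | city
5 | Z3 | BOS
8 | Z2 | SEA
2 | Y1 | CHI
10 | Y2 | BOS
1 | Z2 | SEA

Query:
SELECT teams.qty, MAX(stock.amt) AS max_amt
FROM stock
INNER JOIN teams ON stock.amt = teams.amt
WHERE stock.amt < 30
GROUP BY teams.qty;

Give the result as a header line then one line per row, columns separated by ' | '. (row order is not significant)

== RESULT ==
teams.qty | max_amt
80 | 6

Derivation:
After JOIN teams (3 rows):
stock.amt | stock.tag | teams.name | teams.qty | teams.amt
6 | E | frank | 80 | 6
80 | D | carol | 7 | 80
30 | E | alice | 7 | 30
After WHERE (1 rows):
stock.amt | stock.tag | teams.name | teams.qty | teams.amt
6 | E | frank | 80 | 6
After GROUP BY (1 rows):
teams.qty | max_amt
80 | 6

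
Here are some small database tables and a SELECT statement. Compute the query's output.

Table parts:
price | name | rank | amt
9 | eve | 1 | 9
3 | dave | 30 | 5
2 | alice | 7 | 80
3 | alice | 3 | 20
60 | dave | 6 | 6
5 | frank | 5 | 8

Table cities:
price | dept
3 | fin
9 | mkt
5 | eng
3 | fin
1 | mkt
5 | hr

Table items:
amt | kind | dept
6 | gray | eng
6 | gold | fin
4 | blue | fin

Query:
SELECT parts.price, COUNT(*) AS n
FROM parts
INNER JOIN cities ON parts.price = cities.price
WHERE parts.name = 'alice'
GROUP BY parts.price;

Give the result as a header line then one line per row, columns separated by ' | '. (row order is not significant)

After JOIN cities (7 rows):
parts.price | parts.name | parts.rank | parts.amt | cities.price | cities.dept
9 | eve | 1 | 9 | 9 | mkt
3 | dave | 30 | 5 | 3 | fin
3 | dave | 30 | 5 | 3 | fin
3 | alice | 3 | 20 | 3 | fin
3 | alice | 3 | 20 | 3 | fin
5 | frank | 5 | 8 | 5 | eng
5 | frank | 5 | 8 | 5 | hr
After WHERE (2 rows):
parts.price | parts.name | parts.rank | parts.amt | cities.price | cities.dept
3 | alice | 3 | 20 | 3 | fin
3 | alice | 3 | 20 | 3 | fin
After GROUP BY (1 rows):
parts.price | n
3 | 2

== RESULT ==
parts.price | n
3 | 2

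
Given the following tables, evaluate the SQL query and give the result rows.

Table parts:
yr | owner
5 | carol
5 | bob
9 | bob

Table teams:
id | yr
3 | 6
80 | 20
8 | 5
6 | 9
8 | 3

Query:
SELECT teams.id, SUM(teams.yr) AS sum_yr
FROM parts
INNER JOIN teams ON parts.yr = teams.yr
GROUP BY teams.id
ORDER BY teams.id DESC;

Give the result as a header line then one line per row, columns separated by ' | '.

== RESULT ==
teams.id | sum_yr
8 | 10
6 | 9

Derivation:
After JOIN teams (3 rows):
parts.yr | parts.owner | teams.id | teams.yr
5 | carol | 8 | 5
5 | bob | 8 | 5
9 | bob | 6 | 9
After GROUP BY (2 rows):
teams.id | sum_yr
8 | 10
6 | 9
After ORDER BY (2 rows):
teams.id | sum_yr
8 | 10
6 | 9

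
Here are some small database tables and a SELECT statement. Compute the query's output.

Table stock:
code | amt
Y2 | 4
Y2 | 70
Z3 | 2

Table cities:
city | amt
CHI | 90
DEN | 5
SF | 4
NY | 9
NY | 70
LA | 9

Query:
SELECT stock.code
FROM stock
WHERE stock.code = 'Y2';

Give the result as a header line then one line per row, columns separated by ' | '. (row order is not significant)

== RESULT ==
stock.code
Y2
Y2

Derivation:
After WHERE (2 rows):
stock.code | stock.amt
Y2 | 4
Y2 | 70
After SELECT (2 rows):
stock.code
Y2
Y2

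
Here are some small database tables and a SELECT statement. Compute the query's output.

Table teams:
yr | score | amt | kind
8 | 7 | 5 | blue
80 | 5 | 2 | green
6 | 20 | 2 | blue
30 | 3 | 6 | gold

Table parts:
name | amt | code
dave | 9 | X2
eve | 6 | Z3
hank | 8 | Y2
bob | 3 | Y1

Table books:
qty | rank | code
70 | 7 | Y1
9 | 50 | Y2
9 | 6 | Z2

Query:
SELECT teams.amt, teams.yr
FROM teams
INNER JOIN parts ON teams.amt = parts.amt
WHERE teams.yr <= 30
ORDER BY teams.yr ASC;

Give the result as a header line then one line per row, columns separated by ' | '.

== RESULT ==
teams.amt | teams.yr
6 | 30

Derivation:
After JOIN parts (1 rows):
teams.yr | teams.score | teams.amt | teams.kind | parts.name | parts.amt | parts.code
30 | 3 | 6 | gold | eve | 6 | Z3
After WHERE (1 rows):
teams.yr | teams.score | teams.amt | teams.kind | parts.name | parts.amt | parts.code
30 | 3 | 6 | gold | eve | 6 | Z3
After SELECT (1 rows):
teams.amt | teams.yr
6 | 30
After ORDER BY (1 rows):
teams.amt | teams.yr
6 | 30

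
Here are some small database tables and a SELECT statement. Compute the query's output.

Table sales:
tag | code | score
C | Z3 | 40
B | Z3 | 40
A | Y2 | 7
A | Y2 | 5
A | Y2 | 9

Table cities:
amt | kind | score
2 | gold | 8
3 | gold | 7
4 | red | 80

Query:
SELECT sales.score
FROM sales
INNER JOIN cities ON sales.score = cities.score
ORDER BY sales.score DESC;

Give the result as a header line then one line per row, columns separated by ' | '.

After JOIN cities (1 rows):
sales.tag | sales.code | sales.score | cities.amt | cities.kind | cities.score
A | Y2 | 7 | 3 | gold | 7
After SELECT (1 rows):
sales.score
7
After ORDER BY (1 rows):
sales.score
7

== RESULT ==
sales.score
7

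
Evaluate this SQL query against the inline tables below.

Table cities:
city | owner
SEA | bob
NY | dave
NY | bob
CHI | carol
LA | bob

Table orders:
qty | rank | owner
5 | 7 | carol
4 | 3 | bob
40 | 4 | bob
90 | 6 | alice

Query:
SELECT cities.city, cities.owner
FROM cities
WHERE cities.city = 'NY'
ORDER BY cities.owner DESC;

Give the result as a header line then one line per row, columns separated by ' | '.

After WHERE (2 rows):
cities.city | cities.owner
NY | dave
NY | bob
After SELECT (2 rows):
cities.city | cities.owner
NY | dave
NY | bob
After ORDER BY (2 rows):
cities.city | cities.owner
NY | dave
NY | bob

== RESULT ==
cities.city | cities.owner
NY | dave
NY | bob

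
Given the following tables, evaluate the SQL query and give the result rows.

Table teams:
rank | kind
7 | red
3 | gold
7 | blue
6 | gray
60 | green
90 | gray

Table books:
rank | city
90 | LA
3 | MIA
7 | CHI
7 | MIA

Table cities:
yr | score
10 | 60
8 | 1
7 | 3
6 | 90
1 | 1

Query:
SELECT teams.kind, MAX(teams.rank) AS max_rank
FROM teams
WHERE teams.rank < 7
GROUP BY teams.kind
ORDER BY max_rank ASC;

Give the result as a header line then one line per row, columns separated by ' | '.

== RESULT ==
teams.kind | max_rank
gold | 3
gray | 6

Derivation:
After WHERE (2 rows):
teams.rank | teams.kind
3 | gold
6 | gray
After GROUP BY (2 rows):
teams.kind | max_rank
gold | 3
gray | 6
After ORDER BY (2 rows):
teams.kind | max_rank
gold | 3
gray | 6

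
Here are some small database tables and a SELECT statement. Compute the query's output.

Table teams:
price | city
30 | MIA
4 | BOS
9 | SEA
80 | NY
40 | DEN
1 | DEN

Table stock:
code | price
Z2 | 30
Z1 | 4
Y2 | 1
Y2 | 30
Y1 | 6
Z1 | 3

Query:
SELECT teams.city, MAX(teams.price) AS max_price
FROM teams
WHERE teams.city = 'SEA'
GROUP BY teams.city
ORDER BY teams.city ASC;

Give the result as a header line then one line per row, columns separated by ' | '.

== RESULT ==
teams.city | max_price
SEA | 9

Derivation:
After WHERE (1 rows):
teams.price | teams.city
9 | SEA
After GROUP BY (1 rows):
teams.city | max_price
SEA | 9
After ORDER BY (1 rows):
teams.city | max_price
SEA | 9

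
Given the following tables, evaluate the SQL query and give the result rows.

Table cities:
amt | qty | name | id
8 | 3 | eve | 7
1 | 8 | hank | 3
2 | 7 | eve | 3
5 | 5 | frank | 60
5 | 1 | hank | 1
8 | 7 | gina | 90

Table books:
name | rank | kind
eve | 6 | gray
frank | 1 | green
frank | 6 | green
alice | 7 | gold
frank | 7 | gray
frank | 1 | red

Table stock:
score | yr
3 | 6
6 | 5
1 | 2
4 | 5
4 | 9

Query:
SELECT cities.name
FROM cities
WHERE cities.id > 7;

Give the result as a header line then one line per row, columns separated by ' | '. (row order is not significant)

After WHERE (2 rows):
cities.amt | cities.qty | cities.name | cities.id
5 | 5 | frank | 60
8 | 7 | gina | 90
After SELECT (2 rows):
cities.name
frank
gina

== RESULT ==
cities.name
frank
gina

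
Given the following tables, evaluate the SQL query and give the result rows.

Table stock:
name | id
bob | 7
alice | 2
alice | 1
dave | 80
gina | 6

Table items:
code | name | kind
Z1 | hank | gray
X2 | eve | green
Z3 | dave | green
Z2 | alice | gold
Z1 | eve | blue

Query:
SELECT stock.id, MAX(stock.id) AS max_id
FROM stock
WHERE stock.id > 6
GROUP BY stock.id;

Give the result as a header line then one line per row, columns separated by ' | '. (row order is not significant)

== RESULT ==
stock.id | max_id
7 | 7
80 | 80

Derivation:
After WHERE (2 rows):
stock.name | stock.id
bob | 7
dave | 80
After GROUP BY (2 rows):
stock.id | max_id
7 | 7
80 | 80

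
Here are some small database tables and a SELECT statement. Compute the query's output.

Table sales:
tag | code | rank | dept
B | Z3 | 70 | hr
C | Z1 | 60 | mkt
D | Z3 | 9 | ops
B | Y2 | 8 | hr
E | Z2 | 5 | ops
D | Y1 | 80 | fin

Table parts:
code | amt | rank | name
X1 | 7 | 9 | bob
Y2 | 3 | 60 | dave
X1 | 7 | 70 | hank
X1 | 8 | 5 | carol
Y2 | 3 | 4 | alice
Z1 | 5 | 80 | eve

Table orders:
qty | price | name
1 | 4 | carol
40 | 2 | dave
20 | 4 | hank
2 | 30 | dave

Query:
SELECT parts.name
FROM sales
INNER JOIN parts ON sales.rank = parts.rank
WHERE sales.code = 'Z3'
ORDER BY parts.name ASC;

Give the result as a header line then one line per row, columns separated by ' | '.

After JOIN parts (5 rows):
sales.tag | sales.code | sales.rank | sales.dept | parts.code | parts.amt | parts.rank | parts.name
B | Z3 | 70 | hr | X1 | 7 | 70 | hank
C | Z1 | 60 | mkt | Y2 | 3 | 60 | dave
D | Z3 | 9 | ops | X1 | 7 | 9 | bob
E | Z2 | 5 | ops | X1 | 8 | 5 | carol
D | Y1 | 80 | fin | Z1 | 5 | 80 | eve
After WHERE (2 rows):
sales.tag | sales.code | sales.rank | sales.dept | parts.code | parts.amt | parts.rank | parts.name
B | Z3 | 70 | hr | X1 | 7 | 70 | hank
D | Z3 | 9 | ops | X1 | 7 | 9 | bob
After SELECT (2 rows):
parts.name
hank
bob
After ORDER BY (2 rows):
parts.name
bob
hank

== RESULT ==
parts.name
bob
hank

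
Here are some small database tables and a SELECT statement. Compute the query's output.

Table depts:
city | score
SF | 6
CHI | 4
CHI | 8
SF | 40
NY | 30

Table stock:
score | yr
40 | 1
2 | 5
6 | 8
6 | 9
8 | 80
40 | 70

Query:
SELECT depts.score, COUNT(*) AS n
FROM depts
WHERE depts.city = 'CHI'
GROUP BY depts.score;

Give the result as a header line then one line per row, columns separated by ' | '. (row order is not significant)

== RESULT ==
depts.score | n
4 | 1
8 | 1

Derivation:
After WHERE (2 rows):
depts.city | depts.score
CHI | 4
CHI | 8
After GROUP BY (2 rows):
depts.score | n
4 | 1
8 | 1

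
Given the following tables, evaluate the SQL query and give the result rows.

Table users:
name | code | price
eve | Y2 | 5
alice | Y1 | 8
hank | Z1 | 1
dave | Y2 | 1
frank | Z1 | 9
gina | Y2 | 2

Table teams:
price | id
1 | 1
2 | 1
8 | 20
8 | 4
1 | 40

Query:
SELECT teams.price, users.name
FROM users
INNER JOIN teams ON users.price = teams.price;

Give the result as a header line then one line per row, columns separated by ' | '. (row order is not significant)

After JOIN teams (7 rows):
users.name | users.code | users.price | teams.price | teams.id
alice | Y1 | 8 | 8 | 20
alice | Y1 | 8 | 8 | 4
hank | Z1 | 1 | 1 | 1
hank | Z1 | 1 | 1 | 40
dave | Y2 | 1 | 1 | 1
dave | Y2 | 1 | 1 | 40
gina | Y2 | 2 | 2 | 1
After SELECT (7 rows):
teams.price | users.name
8 | alice
8 | alice
1 | hank
1 | hank
1 | dave
1 | dave
2 | gina

== RESULT ==
teams.price | users.name
8 | alice
8 | alice
1 | hank
1 | hank
1 | dave
1 | dave
2 | gina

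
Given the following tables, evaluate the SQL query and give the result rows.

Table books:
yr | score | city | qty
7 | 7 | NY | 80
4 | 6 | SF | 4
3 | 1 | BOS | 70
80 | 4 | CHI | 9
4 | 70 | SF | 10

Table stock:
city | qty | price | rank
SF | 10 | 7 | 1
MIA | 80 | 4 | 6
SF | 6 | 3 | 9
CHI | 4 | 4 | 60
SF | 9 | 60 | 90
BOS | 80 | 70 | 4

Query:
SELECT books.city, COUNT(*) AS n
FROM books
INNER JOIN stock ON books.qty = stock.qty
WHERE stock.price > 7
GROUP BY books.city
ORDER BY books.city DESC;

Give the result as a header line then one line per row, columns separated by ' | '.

After JOIN stock (5 rows):
books.yr | books.score | books.city | books.qty | stock.city | stock.qty | stock.price | stock.rank
7 | 7 | NY | 80 | MIA | 80 | 4 | 6
7 | 7 | NY | 80 | BOS | 80 | 70 | 4
4 | 6 | SF | 4 | CHI | 4 | 4 | 60
80 | 4 | CHI | 9 | SF | 9 | 60 | 90
4 | 70 | SF | 10 | SF | 10 | 7 | 1
After WHERE (2 rows):
books.yr | books.score | books.city | books.qty | stock.city | stock.qty | stock.price | stock.rank
7 | 7 | NY | 80 | BOS | 80 | 70 | 4
80 | 4 | CHI | 9 | SF | 9 | 60 | 90
After GROUP BY (2 rows):
books.city | n
NY | 1
CHI | 1
After ORDER BY (2 rows):
books.city | n
NY | 1
CHI | 1

== RESULT ==
books.city | n
NY | 1
CHI | 1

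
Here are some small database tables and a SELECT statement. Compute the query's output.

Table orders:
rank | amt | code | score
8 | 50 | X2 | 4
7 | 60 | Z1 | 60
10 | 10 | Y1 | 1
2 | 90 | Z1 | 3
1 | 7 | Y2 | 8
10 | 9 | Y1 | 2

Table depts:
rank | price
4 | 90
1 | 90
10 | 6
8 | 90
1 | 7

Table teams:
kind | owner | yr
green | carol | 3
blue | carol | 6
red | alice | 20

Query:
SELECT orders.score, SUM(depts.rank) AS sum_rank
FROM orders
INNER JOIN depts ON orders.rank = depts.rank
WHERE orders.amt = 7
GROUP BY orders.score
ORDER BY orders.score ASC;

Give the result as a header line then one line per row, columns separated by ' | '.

After JOIN depts (5 rows):
orders.rank | orders.amt | orders.code | orders.score | depts.rank | depts.price
8 | 50 | X2 | 4 | 8 | 90
10 | 10 | Y1 | 1 | 10 | 6
1 | 7 | Y2 | 8 | 1 | 90
1 | 7 | Y2 | 8 | 1 | 7
10 | 9 | Y1 | 2 | 10 | 6
After WHERE (2 rows):
orders.rank | orders.amt | orders.code | orders.score | depts.rank | depts.price
1 | 7 | Y2 | 8 | 1 | 90
1 | 7 | Y2 | 8 | 1 | 7
After GROUP BY (1 rows):
orders.score | sum_rank
8 | 2
After ORDER BY (1 rows):
orders.score | sum_rank
8 | 2

== RESULT ==
orders.score | sum_rank
8 | 2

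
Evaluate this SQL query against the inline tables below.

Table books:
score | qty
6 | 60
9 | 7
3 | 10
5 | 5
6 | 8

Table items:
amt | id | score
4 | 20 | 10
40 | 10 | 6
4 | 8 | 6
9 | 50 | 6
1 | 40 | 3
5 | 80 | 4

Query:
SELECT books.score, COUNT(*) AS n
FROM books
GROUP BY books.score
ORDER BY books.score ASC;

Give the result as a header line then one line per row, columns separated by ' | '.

== RESULT ==
books.score | n
3 | 1
5 | 1
6 | 2
9 | 1

Derivation:
After GROUP BY (4 rows):
books.score | n
6 | 2
9 | 1
3 | 1
5 | 1
After ORDER BY (4 rows):
books.score | n
3 | 1
5 | 1
6 | 2
9 | 1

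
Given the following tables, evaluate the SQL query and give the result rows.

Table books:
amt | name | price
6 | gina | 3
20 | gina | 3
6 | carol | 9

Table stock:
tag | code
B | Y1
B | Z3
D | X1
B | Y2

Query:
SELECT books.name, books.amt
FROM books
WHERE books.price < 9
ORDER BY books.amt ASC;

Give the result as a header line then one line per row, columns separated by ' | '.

After WHERE (2 rows):
books.amt | books.name | books.price
6 | gina | 3
20 | gina | 3
After SELECT (2 rows):
books.name | books.amt
gina | 6
gina | 20
After ORDER BY (2 rows):
books.name | books.amt
gina | 6
gina | 20

== RESULT ==
books.name | books.amt
gina | 6
gina | 20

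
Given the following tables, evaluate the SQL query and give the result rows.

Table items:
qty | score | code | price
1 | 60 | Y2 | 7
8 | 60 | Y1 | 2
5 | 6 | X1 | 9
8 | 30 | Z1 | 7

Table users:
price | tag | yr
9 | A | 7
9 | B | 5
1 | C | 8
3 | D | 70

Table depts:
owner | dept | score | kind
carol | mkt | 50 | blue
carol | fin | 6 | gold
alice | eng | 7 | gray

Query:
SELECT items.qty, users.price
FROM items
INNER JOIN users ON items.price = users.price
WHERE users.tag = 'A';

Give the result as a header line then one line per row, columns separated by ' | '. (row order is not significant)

After JOIN users (2 rows):
items.qty | items.score | items.code | items.price | users.price | users.tag | users.yr
5 | 6 | X1 | 9 | 9 | A | 7
5 | 6 | X1 | 9 | 9 | B | 5
After WHERE (1 rows):
items.qty | items.score | items.code | items.price | users.price | users.tag | users.yr
5 | 6 | X1 | 9 | 9 | A | 7
After SELECT (1 rows):
items.qty | users.price
5 | 9

== RESULT ==
items.qty | users.price
5 | 9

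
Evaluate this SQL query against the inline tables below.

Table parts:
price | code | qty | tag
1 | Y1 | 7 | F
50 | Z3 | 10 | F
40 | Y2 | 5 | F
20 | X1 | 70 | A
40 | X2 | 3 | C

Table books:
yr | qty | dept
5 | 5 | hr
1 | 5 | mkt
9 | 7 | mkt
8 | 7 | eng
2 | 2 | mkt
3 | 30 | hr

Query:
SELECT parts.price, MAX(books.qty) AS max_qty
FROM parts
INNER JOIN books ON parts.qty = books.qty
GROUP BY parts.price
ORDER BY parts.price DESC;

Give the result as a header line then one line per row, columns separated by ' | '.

After JOIN books (4 rows):
parts.price | parts.code | parts.qty | parts.tag | books.yr | books.qty | books.dept
1 | Y1 | 7 | F | 9 | 7 | mkt
1 | Y1 | 7 | F | 8 | 7 | eng
40 | Y2 | 5 | F | 5 | 5 | hr
40 | Y2 | 5 | F | 1 | 5 | mkt
After GROUP BY (2 rows):
parts.price | max_qty
1 | 7
40 | 5
After ORDER BY (2 rows):
parts.price | max_qty
40 | 5
1 | 7

== RESULT ==
parts.price | max_qty
40 | 5
1 | 7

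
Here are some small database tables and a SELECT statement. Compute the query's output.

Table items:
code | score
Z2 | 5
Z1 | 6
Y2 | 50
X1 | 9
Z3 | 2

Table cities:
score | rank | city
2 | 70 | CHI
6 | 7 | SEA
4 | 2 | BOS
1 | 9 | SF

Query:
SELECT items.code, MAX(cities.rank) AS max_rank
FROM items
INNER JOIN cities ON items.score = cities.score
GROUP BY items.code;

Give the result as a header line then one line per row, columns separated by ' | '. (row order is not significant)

== RESULT ==
items.code | max_rank
Z1 | 7
Z3 | 70

Derivation:
After JOIN cities (2 rows):
items.code | items.score | cities.score | cities.rank | cities.city
Z1 | 6 | 6 | 7 | SEA
Z3 | 2 | 2 | 70 | CHI
After GROUP BY (2 rows):
items.code | max_rank
Z1 | 7
Z3 | 70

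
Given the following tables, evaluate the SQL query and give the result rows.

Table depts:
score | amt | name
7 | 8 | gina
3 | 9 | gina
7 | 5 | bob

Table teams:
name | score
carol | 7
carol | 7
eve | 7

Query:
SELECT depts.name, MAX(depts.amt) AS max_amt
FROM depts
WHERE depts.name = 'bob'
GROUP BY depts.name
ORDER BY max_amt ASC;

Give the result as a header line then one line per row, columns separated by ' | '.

After WHERE (1 rows):
depts.score | depts.amt | depts.name
7 | 5 | bob
After GROUP BY (1 rows):
depts.name | max_amt
bob | 5
After ORDER BY (1 rows):
depts.name | max_amt
bob | 5

== RESULT ==
depts.name | max_amt
bob | 5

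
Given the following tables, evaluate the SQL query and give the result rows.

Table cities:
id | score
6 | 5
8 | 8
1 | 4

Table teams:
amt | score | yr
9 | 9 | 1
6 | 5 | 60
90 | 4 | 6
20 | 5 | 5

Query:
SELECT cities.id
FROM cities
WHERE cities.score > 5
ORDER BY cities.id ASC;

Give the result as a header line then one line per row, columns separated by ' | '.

== RESULT ==
cities.id
8

Derivation:
After WHERE (1 rows):
cities.id | cities.score
8 | 8
After SELECT (1 rows):
cities.id
8
After ORDER BY (1 rows):
cities.id
8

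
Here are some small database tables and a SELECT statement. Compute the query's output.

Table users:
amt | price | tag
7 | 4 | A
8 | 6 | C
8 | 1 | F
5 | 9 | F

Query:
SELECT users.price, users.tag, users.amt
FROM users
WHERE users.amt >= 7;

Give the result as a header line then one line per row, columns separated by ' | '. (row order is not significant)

== RESULT ==
users.price | users.tag | users.amt
4 | A | 7
6 | C | 8
1 | F | 8

Derivation:
After WHERE (3 rows):
users.amt | users.price | users.tag
7 | 4 | A
8 | 6 | C
8 | 1 | F
After SELECT (3 rows):
users.price | users.tag | users.amt
4 | A | 7
6 | C | 8
1 | F | 8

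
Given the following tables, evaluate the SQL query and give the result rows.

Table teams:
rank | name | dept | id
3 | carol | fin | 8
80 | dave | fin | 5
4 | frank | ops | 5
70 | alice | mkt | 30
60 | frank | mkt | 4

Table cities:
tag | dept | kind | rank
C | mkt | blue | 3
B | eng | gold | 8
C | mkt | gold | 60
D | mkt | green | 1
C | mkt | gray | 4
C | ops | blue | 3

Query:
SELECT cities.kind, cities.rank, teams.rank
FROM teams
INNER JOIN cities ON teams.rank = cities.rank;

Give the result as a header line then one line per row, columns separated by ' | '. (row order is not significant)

After JOIN cities (4 rows):
teams.rank | teams.name | teams.dept | teams.id | cities.tag | cities.dept | cities.kind | cities.rank
3 | carol | fin | 8 | C | mkt | blue | 3
3 | carol | fin | 8 | C | ops | blue | 3
4 | frank | ops | 5 | C | mkt | gray | 4
60 | frank | mkt | 4 | C | mkt | gold | 60
After SELECT (4 rows):
cities.kind | cities.rank | teams.rank
blue | 3 | 3
blue | 3 | 3
gray | 4 | 4
gold | 60 | 60

== RESULT ==
cities.kind | cities.rank | teams.rank
blue | 3 | 3
blue | 3 | 3
gray | 4 | 4
gold | 60 | 60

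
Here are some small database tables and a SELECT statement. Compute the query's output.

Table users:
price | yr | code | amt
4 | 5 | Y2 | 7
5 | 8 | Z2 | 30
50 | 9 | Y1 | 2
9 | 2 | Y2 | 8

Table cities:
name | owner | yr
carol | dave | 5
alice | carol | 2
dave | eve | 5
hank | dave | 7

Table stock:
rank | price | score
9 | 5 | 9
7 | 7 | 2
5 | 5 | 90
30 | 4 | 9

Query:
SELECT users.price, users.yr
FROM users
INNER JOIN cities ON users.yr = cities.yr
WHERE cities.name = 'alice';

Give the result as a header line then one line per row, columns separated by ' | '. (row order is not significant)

After JOIN cities (3 rows):
users.price | users.yr | users.code | users.amt | cities.name | cities.owner | cities.yr
4 | 5 | Y2 | 7 | carol | dave | 5
4 | 5 | Y2 | 7 | dave | eve | 5
9 | 2 | Y2 | 8 | alice | carol | 2
After WHERE (1 rows):
users.price | users.yr | users.code | users.amt | cities.name | cities.owner | cities.yr
9 | 2 | Y2 | 8 | alice | carol | 2
After SELECT (1 rows):
users.price | users.yr
9 | 2

== RESULT ==
users.price | users.yr
9 | 2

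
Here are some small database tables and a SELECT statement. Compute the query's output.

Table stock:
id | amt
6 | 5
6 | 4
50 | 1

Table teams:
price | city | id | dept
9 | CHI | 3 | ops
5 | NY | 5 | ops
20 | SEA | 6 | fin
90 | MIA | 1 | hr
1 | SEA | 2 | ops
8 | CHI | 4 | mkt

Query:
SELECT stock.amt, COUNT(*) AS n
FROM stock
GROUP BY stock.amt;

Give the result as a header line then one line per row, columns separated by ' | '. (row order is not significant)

== RESULT ==
stock.amt | n
5 | 1
4 | 1
1 | 1

Derivation:
After GROUP BY (3 rows):
stock.amt | n
5 | 1
4 | 1
1 | 1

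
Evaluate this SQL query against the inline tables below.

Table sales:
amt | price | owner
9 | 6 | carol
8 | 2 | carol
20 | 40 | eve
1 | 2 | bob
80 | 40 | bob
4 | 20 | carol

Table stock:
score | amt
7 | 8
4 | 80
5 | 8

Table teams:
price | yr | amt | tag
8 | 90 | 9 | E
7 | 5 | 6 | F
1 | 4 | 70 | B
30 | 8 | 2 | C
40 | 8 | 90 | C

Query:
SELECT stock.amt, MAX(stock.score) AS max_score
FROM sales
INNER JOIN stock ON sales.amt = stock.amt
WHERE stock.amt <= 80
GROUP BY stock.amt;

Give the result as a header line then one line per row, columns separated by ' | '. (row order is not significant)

== RESULT ==
stock.amt | max_score
8 | 7
80 | 4

Derivation:
After JOIN stock (3 rows):
sales.amt | sales.price | sales.owner | stock.score | stock.amt
8 | 2 | carol | 7 | 8
8 | 2 | carol | 5 | 8
80 | 40 | bob | 4 | 80
After WHERE (3 rows):
sales.amt | sales.price | sales.owner | stock.score | stock.amt
8 | 2 | carol | 7 | 8
8 | 2 | carol | 5 | 8
80 | 40 | bob | 4 | 80
After GROUP BY (2 rows):
stock.amt | max_score
8 | 7
80 | 4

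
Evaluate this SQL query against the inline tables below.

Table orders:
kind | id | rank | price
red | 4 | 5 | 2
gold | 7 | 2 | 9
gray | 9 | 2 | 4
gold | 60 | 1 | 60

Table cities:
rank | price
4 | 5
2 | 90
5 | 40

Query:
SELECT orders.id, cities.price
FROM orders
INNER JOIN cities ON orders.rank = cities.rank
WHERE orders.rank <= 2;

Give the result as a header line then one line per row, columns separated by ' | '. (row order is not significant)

After JOIN cities (3 rows):
orders.kind | orders.id | orders.rank | orders.price | cities.rank | cities.price
red | 4 | 5 | 2 | 5 | 40
gold | 7 | 2 | 9 | 2 | 90
gray | 9 | 2 | 4 | 2 | 90
After WHERE (2 rows):
orders.kind | orders.id | orders.rank | orders.price | cities.rank | cities.price
gold | 7 | 2 | 9 | 2 | 90
gray | 9 | 2 | 4 | 2 | 90
After SELECT (2 rows):
orders.id | cities.price
7 | 90
9 | 90

== RESULT ==
orders.id | cities.price
7 | 90
9 | 90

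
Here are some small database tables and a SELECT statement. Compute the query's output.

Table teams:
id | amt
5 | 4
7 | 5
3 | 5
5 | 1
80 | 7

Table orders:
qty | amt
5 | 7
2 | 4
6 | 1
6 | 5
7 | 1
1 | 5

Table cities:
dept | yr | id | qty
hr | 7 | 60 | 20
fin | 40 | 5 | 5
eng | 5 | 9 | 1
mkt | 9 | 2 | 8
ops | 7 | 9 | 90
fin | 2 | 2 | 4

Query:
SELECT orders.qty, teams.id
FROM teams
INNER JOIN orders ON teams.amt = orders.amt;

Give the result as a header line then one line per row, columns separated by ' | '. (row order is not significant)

== RESULT ==
orders.qty | teams.id
2 | 5
6 | 7
1 | 7
6 | 3
1 | 3
6 | 5
7 | 5
5 | 80

Derivation:
After JOIN orders (8 rows):
teams.id | teams.amt | orders.qty | orders.amt
5 | 4 | 2 | 4
7 | 5 | 6 | 5
7 | 5 | 1 | 5
3 | 5 | 6 | 5
3 | 5 | 1 | 5
5 | 1 | 6 | 1
5 | 1 | 7 | 1
80 | 7 | 5 | 7
After SELECT (8 rows):
orders.qty | teams.id
2 | 5
6 | 7
1 | 7
6 | 3
1 | 3
6 | 5
7 | 5
5 | 80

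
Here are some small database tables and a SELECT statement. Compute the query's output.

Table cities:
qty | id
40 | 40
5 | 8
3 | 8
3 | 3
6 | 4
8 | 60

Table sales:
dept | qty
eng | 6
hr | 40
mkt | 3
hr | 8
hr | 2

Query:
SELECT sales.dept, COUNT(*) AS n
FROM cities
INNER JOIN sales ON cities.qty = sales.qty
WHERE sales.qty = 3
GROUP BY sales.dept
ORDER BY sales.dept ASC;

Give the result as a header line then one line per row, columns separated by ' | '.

After JOIN sales (5 rows):
cities.qty | cities.id | sales.dept | sales.qty
40 | 40 | hr | 40
3 | 8 | mkt | 3
3 | 3 | mkt | 3
6 | 4 | eng | 6
8 | 60 | hr | 8
After WHERE (2 rows):
cities.qty | cities.id | sales.dept | sales.qty
3 | 8 | mkt | 3
3 | 3 | mkt | 3
After GROUP BY (1 rows):
sales.dept | n
mkt | 2
After ORDER BY (1 rows):
sales.dept | n
mkt | 2

== RESULT ==
sales.dept | n
mkt | 2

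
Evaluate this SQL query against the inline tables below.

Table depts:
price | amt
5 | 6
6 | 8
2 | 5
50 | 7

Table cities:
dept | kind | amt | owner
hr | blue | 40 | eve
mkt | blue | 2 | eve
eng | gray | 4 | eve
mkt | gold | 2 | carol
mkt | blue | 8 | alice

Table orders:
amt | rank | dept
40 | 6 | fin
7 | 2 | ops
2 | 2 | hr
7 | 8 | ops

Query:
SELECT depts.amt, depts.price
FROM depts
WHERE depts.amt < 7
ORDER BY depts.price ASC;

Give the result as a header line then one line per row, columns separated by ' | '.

After WHERE (2 rows):
depts.price | depts.amt
5 | 6
2 | 5
After SELECT (2 rows):
depts.amt | depts.price
6 | 5
5 | 2
After ORDER BY (2 rows):
depts.amt | depts.price
5 | 2
6 | 5

== RESULT ==
depts.amt | depts.price
5 | 2
6 | 5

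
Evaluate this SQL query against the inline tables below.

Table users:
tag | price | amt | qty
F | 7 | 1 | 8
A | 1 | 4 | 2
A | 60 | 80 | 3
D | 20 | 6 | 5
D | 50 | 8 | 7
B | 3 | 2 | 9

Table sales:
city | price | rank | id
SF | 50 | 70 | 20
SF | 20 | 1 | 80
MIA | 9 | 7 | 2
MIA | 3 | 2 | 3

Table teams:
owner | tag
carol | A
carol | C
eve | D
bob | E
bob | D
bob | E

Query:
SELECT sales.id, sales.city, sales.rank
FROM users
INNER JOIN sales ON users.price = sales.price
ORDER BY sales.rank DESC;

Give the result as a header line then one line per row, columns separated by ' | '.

After JOIN sales (3 rows):
users.tag | users.price | users.amt | users.qty | sales.city | sales.price | sales.rank | sales.id
D | 20 | 6 | 5 | SF | 20 | 1 | 80
D | 50 | 8 | 7 | SF | 50 | 70 | 20
B | 3 | 2 | 9 | MIA | 3 | 2 | 3
After SELECT (3 rows):
sales.id | sales.city | sales.rank
80 | SF | 1
20 | SF | 70
3 | MIA | 2
After ORDER BY (3 rows):
sales.id | sales.city | sales.rank
20 | SF | 70
3 | MIA | 2
80 | SF | 1

== RESULT ==
sales.id | sales.city | sales.rank
20 | SF | 70
3 | MIA | 2
80 | SF | 1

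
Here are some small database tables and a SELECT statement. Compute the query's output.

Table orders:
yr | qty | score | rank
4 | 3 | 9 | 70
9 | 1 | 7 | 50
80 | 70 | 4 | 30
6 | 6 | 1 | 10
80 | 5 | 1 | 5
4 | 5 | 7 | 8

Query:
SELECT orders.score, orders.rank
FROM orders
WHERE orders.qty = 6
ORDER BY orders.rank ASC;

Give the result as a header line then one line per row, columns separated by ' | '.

== RESULT ==
orders.score | orders.rank
1 | 10

Derivation:
After WHERE (1 rows):
orders.yr | orders.qty | orders.score | orders.rank
6 | 6 | 1 | 10
After SELECT (1 rows):
orders.score | orders.rank
1 | 10
After ORDER BY (1 rows):
orders.score | orders.rank
1 | 10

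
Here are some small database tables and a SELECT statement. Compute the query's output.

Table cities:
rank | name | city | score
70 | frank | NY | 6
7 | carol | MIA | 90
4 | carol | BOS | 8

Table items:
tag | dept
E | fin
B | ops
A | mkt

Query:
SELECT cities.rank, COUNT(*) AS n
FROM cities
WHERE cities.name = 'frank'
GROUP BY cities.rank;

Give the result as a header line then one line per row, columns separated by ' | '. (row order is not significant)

After WHERE (1 rows):
cities.rank | cities.name | cities.city | cities.score
70 | frank | NY | 6
After GROUP BY (1 rows):
cities.rank | n
70 | 1

== RESULT ==
cities.rank | n
70 | 1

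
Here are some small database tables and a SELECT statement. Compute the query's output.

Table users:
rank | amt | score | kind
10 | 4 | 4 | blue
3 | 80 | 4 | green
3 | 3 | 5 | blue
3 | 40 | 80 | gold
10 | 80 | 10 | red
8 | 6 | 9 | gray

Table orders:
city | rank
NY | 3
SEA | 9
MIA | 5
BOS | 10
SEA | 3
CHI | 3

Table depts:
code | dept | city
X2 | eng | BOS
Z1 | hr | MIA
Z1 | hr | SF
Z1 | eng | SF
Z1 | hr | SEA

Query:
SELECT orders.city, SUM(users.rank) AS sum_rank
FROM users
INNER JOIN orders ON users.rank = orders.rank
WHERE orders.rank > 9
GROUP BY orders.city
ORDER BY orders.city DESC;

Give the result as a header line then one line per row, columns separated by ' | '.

After JOIN orders (11 rows):
users.rank | users.amt | users.score | users.kind | orders.city | orders.rank
10 | 4 | 4 | blue | BOS | 10
3 | 80 | 4 | green | NY | 3
3 | 80 | 4 | green | SEA | 3
3 | 80 | 4 | green | CHI | 3
3 | 3 | 5 | blue | NY | 3
3 | 3 | 5 | blue | SEA | 3
3 | 3 | 5 | blue | CHI | 3
3 | 40 | 80 | gold | NY | 3
3 | 40 | 80 | gold | SEA | 3
3 | 40 | 80 | gold | CHI | 3
10 | 80 | 10 | red | BOS | 10
After WHERE (2 rows):
users.rank | users.amt | users.score | users.kind | orders.city | orders.rank
10 | 4 | 4 | blue | BOS | 10
10 | 80 | 10 | red | BOS | 10
After GROUP BY (1 rows):
orders.city | sum_rank
BOS | 20
After ORDER BY (1 rows):
orders.city | sum_rank
BOS | 20

== RESULT ==
orders.city | sum_rank
BOS | 20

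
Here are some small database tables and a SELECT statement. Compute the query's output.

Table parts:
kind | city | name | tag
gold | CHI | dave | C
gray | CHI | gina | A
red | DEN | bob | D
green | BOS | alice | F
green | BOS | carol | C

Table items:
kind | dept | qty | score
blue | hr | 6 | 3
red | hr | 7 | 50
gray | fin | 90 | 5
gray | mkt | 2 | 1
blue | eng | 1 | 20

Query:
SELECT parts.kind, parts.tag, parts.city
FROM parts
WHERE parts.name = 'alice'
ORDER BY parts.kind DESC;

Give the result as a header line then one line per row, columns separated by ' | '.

== RESULT ==
parts.kind | parts.tag | parts.city
green | F | BOS

Derivation:
After WHERE (1 rows):
parts.kind | parts.city | parts.name | parts.tag
green | BOS | alice | F
After SELECT (1 rows):
parts.kind | parts.tag | parts.city
green | F | BOS
After ORDER BY (1 rows):
parts.kind | parts.tag | parts.city
green | F | BOS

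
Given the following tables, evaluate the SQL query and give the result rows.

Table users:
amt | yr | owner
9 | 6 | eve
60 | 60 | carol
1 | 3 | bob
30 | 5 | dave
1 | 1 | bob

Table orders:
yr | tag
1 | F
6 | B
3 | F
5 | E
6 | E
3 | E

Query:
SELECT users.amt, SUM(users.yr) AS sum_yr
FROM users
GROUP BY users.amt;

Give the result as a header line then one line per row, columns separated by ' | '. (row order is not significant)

After GROUP BY (4 rows):
users.amt | sum_yr
9 | 6
60 | 60
1 | 4
30 | 5

== RESULT ==
users.amt | sum_yr
9 | 6
60 | 60
1 | 4
30 | 5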